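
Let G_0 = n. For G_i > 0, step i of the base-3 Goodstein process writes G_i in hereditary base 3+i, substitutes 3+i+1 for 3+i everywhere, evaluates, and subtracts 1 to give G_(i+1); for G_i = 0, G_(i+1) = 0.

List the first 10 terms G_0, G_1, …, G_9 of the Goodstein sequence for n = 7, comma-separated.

[0] 7 ≡ 2·3 + 1 (base 3). Lift 4: 9. −1: 8.
[1] 8 ≡ 2·4 (base 4). Lift 5: 10. −1: 9.
[2] 9 ≡ 5 + 4 (base 5). Lift 6: 10. −1: 9.
[3] 9 ≡ 6 + 3 (base 6). Lift 7: 10. −1: 9.
[4] 9 ≡ 7 + 2 (base 7). Lift 8: 10. −1: 9.
[5] 9 ≡ 8 + 1 (base 8). Lift 9: 10. −1: 9.
[6] 9 ≡ 9 (base 9). Lift 10: 10. −1: 9.
[7] 9 ≡ 9 (base 10). Lift 11: 9. −1: 8.
[8] 8 ≡ 8 (base 11). Lift 12: 8. −1: 7.

7, 8, 9, 9, 9, 9, 9, 9, 8, 7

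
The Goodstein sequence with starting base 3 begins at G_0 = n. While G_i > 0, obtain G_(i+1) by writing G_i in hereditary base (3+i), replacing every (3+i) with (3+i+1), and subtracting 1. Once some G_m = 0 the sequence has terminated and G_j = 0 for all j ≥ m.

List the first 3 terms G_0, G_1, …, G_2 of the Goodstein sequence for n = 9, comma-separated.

9, 15, 17

base 3: 9 = 3^2; at 4: 4^2 = 16; next = 15
base 4: 15 = 3·4 + 3; at 5: 3·5 + 3 = 18; next = 17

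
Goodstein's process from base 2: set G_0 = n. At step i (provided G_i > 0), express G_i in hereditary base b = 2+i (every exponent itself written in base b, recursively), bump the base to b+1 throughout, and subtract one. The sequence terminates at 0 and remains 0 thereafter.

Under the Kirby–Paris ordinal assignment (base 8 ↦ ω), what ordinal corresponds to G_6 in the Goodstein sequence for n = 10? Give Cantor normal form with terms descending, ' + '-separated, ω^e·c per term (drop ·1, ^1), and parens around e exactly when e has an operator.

ω^ω·5 + ω^5·5 + ω^4·5 + ω^3·5 + ω^2·5 + ω·5 + 3

G_0 = 10. HB_2(10) = 2^(2 + 1) + 2. Bump = 84. G_1 = 83.
G_1 = 83. HB_3(83) = 3^(3 + 1) + 2. Bump = 1026. G_2 = 1025.
G_2 = 1025. HB_4(1025) = 4^(4 + 1) + 1. Bump = 15626. G_3 = 15625.
G_3 = 15625. HB_5(15625) = 5^(5 + 1). Bump = 279936. G_4 = 279935.
G_4 = 279935. HB_6(279935) = 5·6^6 + 5·6^5 + 5·6^4 + 5·6^3 + 5·6^2 + 5·6 + 5. Bump = 4215755. G_5 = 4215754.
G_5 = 4215754. HB_7(4215754) = 5·7^7 + 5·7^5 + 5·7^4 + 5·7^3 + 5·7^2 + 5·7 + 4. Bump = 84073324. G_6 = 84073323.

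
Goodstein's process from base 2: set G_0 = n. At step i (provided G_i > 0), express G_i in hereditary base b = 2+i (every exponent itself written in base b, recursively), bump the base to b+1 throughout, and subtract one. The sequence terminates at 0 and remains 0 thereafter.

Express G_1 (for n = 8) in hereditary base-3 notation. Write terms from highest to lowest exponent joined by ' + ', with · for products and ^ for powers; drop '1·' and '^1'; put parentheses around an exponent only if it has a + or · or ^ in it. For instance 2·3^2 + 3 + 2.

8 —HB2→ 2^(2 + 1) —bump→ 3^(3 + 1) = 81 —(−1)→ 80
80 —HB3→ 2·3^3 + 2·3^2 + 2·3 + 2 —bump→ 2·4^4 + 2·4^2 + 2·4 + 2 = 554 —(−1)→ 553

2·3^3 + 2·3^2 + 2·3 + 2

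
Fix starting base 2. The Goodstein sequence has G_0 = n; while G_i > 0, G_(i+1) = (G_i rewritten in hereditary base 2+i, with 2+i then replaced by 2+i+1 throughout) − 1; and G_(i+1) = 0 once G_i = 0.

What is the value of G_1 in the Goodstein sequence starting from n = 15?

G_0 = 15. HB_2(15) = 2^(2 + 1) + 2^2 + 2 + 1. Bump = 112. G_1 = 111.
G_1 = 111. HB_3(111) = 3^(3 + 1) + 3^3 + 3. Bump = 1284. G_2 = 1283.

111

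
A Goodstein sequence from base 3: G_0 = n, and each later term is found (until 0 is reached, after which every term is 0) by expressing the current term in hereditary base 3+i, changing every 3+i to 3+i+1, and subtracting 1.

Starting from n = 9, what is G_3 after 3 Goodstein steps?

(0) 9|_3 = 3^2 ↦ 4^2|_4 = 16 ⇒ 15
(1) 15|_4 = 3·4 + 3 ↦ 3·5 + 3|_5 = 18 ⇒ 17
(2) 17|_5 = 3·5 + 2 ↦ 3·6 + 2|_6 = 20 ⇒ 19
(3) 19|_6 = 3·6 + 1 ↦ 3·7 + 1|_7 = 22 ⇒ 21

19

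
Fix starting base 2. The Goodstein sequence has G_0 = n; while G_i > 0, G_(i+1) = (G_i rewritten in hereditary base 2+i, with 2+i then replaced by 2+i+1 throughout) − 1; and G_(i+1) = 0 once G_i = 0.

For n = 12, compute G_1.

(0) 12|_2 = 2^(2 + 1) + 2^2 ↦ 3^(3 + 1) + 3^3|_3 = 108 ⇒ 107
(1) 107|_3 = 3^(3 + 1) + 2·3^2 + 2·3 + 2 ↦ 4^(4 + 1) + 2·4^2 + 2·4 + 2|_4 = 1066 ⇒ 1065

107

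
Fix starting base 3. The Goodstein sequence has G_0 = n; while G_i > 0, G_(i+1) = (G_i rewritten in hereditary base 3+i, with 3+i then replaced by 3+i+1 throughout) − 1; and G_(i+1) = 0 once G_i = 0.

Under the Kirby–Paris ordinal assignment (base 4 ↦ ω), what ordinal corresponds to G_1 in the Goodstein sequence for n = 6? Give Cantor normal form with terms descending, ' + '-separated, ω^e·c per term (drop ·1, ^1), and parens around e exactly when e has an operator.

G_0=6  [base 3] 2·3  →[3↦4]→  2·4 = 8  −1 ⇒ G_1=7
G_1=7  [base 4] 4 + 3  →[4↦5]→  5 + 3 = 8  −1 ⇒ G_2=7

ω + 3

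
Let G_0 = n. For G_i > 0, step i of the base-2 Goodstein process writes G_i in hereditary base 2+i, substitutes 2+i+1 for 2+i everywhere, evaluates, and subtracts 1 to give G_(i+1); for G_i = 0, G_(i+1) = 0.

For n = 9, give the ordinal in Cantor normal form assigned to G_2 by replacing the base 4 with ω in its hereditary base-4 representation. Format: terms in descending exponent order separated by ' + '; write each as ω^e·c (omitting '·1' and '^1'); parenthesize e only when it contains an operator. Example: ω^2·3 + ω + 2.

ω^ω·3 + ω^3·3 + ω^2·3 + ω·3 + 3

i=0: 9 = 2^(2 + 1) + 1 (b=2); 2→3: 3^(3 + 1) + 1 = 82; 82−1 = 81
i=1: 81 = 3^(3 + 1) (b=3); 3→4: 4^(4 + 1) = 1024; 1024−1 = 1023
i=2: 1023 = 3·4^4 + 3·4^3 + 3·4^2 + 3·4 + 3 (b=4); 4→5: 3·5^5 + 3·5^3 + 3·5^2 + 3·5 + 3 = 9843; 9843−1 = 9842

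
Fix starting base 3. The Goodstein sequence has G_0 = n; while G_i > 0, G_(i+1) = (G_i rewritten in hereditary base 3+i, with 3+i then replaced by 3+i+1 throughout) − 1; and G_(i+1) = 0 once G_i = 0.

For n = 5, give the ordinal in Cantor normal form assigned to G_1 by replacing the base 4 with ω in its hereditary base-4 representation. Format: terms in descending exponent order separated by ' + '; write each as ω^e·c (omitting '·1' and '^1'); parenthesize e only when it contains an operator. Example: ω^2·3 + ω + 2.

G_0=5  [base 3] 3 + 2  →[3↦4]→  4 + 2 = 6  −1 ⇒ G_1=5
G_1=5  [base 4] 4 + 1  →[4↦5]→  5 + 1 = 6  −1 ⇒ G_2=5

ω + 1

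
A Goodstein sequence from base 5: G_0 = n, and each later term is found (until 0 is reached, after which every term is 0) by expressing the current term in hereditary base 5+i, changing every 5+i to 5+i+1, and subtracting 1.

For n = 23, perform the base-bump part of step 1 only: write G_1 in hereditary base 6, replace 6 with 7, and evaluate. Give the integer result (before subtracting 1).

30

[0] 23 ≡ 4·5 + 3 (base 5). Lift 6: 27. −1: 26.
[1] 26 ≡ 4·6 + 2 (base 6). Lift 7: 30. −1: 29.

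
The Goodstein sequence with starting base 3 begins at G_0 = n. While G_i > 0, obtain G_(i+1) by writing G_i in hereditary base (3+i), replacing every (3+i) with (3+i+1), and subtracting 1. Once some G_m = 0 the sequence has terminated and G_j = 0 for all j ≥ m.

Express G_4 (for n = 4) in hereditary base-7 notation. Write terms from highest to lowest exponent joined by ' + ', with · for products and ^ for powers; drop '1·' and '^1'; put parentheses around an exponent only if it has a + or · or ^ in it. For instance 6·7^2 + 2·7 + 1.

2

(0) 4|_3 = 3 + 1 ↦ 4 + 1|_4 = 5 ⇒ 4
(1) 4|_4 = 4 ↦ 5|_5 = 5 ⇒ 4
(2) 4|_5 = 4 ↦ 4|_6 = 4 ⇒ 3
(3) 3|_6 = 3 ↦ 3|_7 = 3 ⇒ 2
(4) 2|_7 = 2 ↦ 2|_8 = 2 ⇒ 1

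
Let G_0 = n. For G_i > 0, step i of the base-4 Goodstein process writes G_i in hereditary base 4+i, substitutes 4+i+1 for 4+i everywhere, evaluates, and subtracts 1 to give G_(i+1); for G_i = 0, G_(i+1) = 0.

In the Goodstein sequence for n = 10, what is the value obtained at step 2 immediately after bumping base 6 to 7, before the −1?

base 4: 10 = 2·4 + 2; at 5: 2·5 + 2 = 12; next = 11
base 5: 11 = 2·5 + 1; at 6: 2·6 + 1 = 13; next = 12
base 6: 12 = 2·6; at 7: 2·7 = 14; next = 13

14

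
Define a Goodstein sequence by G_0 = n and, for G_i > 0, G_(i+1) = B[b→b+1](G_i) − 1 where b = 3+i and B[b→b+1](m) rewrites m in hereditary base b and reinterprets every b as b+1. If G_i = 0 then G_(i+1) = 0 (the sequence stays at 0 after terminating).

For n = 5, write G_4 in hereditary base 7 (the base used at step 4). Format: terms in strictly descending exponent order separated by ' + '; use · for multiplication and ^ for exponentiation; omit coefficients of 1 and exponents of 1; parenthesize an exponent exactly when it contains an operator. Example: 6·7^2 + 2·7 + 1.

G_0=5  [base 3] 3 + 2  →[3↦4]→  4 + 2 = 6  −1 ⇒ G_1=5
G_1=5  [base 4] 4 + 1  →[4↦5]→  5 + 1 = 6  −1 ⇒ G_2=5
G_2=5  [base 5] 5  →[5↦6]→  6 = 6  −1 ⇒ G_3=5
G_3=5  [base 6] 5  →[6↦7]→  5 = 5  −1 ⇒ G_4=4
G_4=4  [base 7] 4  →[7↦8]→  4 = 4  −1 ⇒ G_5=3

4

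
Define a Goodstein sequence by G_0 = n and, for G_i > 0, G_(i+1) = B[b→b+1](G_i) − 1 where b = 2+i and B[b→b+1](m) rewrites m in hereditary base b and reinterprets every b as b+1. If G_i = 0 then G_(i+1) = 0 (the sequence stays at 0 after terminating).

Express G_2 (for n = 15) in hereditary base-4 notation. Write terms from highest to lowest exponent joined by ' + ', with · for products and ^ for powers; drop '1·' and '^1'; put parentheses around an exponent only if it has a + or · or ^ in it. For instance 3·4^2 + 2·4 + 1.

4^(4 + 1) + 4^4 + 3

G_0=15  [base 2] 2^(2 + 1) + 2^2 + 2 + 1  →[2↦3]→  3^(3 + 1) + 3^3 + 3 + 1 = 112  −1 ⇒ G_1=111
G_1=111  [base 3] 3^(3 + 1) + 3^3 + 3  →[3↦4]→  4^(4 + 1) + 4^4 + 4 = 1284  −1 ⇒ G_2=1283
G_2=1283  [base 4] 4^(4 + 1) + 4^4 + 3  →[4↦5]→  5^(5 + 1) + 5^5 + 3 = 18753  −1 ⇒ G_3=18752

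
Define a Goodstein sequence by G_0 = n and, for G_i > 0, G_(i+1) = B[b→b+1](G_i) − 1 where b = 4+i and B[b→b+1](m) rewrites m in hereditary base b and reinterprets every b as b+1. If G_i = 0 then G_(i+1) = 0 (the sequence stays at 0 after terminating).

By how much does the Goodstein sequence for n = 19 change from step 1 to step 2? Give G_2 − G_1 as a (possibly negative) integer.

10

step 0: 19 = 4^2 + 3; sub 5 for 4: 5^2 + 3; = 28; G_1 = 28−1 = 27
step 1: 27 = 5^2 + 2; sub 6 for 5: 6^2 + 2; = 38; G_2 = 38−1 = 37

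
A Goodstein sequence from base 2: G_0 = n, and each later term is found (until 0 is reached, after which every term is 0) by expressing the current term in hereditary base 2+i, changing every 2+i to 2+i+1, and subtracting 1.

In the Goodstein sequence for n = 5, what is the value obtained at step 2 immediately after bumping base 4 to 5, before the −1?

468

[0] 5 ≡ 2^2 + 1 (base 2). Lift 3: 28. −1: 27.
[1] 27 ≡ 3^3 (base 3). Lift 4: 256. −1: 255.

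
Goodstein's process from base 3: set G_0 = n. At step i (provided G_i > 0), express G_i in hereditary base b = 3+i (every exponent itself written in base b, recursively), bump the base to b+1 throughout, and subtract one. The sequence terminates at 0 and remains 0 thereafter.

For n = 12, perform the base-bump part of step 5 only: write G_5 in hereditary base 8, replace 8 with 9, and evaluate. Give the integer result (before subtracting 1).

[0] 12 ≡ 3^2 + 3 (base 3). Lift 4: 20. −1: 19.
[1] 19 ≡ 4^2 + 3 (base 4). Lift 5: 28. −1: 27.
[2] 27 ≡ 5^2 + 2 (base 5). Lift 6: 38. −1: 37.
[3] 37 ≡ 6^2 + 1 (base 6). Lift 7: 50. −1: 49.
[4] 49 ≡ 7^2 (base 7). Lift 8: 64. −1: 63.
[5] 63 ≡ 7·8 + 7 (base 8). Lift 9: 70. −1: 69.

70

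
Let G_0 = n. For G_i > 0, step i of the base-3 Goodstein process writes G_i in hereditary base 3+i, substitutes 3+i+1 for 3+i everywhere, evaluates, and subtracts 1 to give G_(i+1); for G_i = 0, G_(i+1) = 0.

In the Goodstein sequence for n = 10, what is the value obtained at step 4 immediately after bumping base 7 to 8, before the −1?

34

i=0: 10 = 3^2 + 1 (b=3); 3→4: 4^2 + 1 = 17; 17−1 = 16
i=1: 16 = 4^2 (b=4); 4→5: 5^2 = 25; 25−1 = 24
i=2: 24 = 4·5 + 4 (b=5); 5→6: 4·6 + 4 = 28; 28−1 = 27
i=3: 27 = 4·6 + 3 (b=6); 6→7: 4·7 + 3 = 31; 31−1 = 30
i=4: 30 = 4·7 + 2 (b=7); 7→8: 4·8 + 2 = 34; 34−1 = 33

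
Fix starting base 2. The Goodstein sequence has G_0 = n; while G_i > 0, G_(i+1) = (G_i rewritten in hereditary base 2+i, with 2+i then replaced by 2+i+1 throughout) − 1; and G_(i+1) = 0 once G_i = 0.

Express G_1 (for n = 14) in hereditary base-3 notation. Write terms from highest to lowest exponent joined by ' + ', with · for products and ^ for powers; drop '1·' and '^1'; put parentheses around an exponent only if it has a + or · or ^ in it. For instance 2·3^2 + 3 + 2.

3^(3 + 1) + 3^3 + 2

G_0=14  [base 2] 2^(2 + 1) + 2^2 + 2  →[2↦3]→  3^(3 + 1) + 3^3 + 3 = 111  −1 ⇒ G_1=110
G_1=110  [base 3] 3^(3 + 1) + 3^3 + 2  →[3↦4]→  4^(4 + 1) + 4^4 + 2 = 1282  −1 ⇒ G_2=1281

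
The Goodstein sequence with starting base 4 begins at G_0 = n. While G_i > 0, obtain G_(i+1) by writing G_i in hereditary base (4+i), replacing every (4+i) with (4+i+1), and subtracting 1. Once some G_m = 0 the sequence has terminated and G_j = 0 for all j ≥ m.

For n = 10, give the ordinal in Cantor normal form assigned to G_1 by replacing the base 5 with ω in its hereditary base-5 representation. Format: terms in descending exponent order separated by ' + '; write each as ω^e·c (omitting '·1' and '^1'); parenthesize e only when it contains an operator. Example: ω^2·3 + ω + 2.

ω·2 + 1

G_0 = 10. HB_4(10) = 2·4 + 2. Bump = 12. G_1 = 11.
G_1 = 11. HB_5(11) = 2·5 + 1. Bump = 13. G_2 = 12.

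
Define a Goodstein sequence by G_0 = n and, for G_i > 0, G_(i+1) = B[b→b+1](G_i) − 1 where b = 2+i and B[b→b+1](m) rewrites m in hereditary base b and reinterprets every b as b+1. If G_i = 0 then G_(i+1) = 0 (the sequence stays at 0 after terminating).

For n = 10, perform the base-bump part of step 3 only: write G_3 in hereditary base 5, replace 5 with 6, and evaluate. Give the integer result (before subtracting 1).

base 2: 10 = 2^(2 + 1) + 2; at 3: 3^(3 + 1) + 3 = 84; next = 83
base 3: 83 = 3^(3 + 1) + 2; at 4: 4^(4 + 1) + 2 = 1026; next = 1025
base 4: 1025 = 4^(4 + 1) + 1; at 5: 5^(5 + 1) + 1 = 15626; next = 15625

279936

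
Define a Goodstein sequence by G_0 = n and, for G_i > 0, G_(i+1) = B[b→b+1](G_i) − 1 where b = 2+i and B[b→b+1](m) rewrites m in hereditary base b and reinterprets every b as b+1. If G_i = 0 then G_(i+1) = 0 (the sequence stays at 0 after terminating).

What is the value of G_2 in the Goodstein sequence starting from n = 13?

1279

G_0=13  [base 2] 2^(2 + 1) + 2^2 + 1  →[2↦3]→  3^(3 + 1) + 3^3 + 1 = 109  −1 ⇒ G_1=108
G_1=108  [base 3] 3^(3 + 1) + 3^3  →[3↦4]→  4^(4 + 1) + 4^4 = 1280  −1 ⇒ G_2=1279
G_2=1279  [base 4] 4^(4 + 1) + 3·4^3 + 3·4^2 + 3·4 + 3  →[4↦5]→  5^(5 + 1) + 3·5^3 + 3·5^2 + 3·5 + 3 = 16093  −1 ⇒ G_3=16092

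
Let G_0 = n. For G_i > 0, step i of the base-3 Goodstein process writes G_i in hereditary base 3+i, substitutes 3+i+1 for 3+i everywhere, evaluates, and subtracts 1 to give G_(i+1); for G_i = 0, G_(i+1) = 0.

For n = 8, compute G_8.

8 —HB3→ 2·3 + 2 —bump→ 2·4 + 2 = 10 —(−1)→ 9
9 —HB4→ 2·4 + 1 —bump→ 2·5 + 1 = 11 —(−1)→ 10
10 —HB5→ 2·5 —bump→ 2·6 = 12 —(−1)→ 11
11 —HB6→ 6 + 5 —bump→ 7 + 5 = 12 —(−1)→ 11
11 —HB7→ 7 + 4 —bump→ 8 + 4 = 12 —(−1)→ 11
11 —HB8→ 8 + 3 —bump→ 9 + 3 = 12 —(−1)→ 11
11 —HB9→ 9 + 2 —bump→ 10 + 2 = 12 —(−1)→ 11
11 —HB10→ 10 + 1 —bump→ 11 + 1 = 12 —(−1)→ 11
11 —HB11→ 11 —bump→ 12 = 12 —(−1)→ 11

11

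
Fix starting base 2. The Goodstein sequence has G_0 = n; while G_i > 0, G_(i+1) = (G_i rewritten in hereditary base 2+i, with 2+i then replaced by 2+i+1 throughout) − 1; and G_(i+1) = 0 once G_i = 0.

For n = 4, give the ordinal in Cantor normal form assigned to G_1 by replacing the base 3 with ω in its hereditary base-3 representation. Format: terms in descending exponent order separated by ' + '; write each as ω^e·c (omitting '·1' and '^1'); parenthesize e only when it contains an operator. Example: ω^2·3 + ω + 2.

[0] 4 ≡ 2^2 (base 2). Lift 3: 27. −1: 26.
[1] 26 ≡ 2·3^2 + 2·3 + 2 (base 3). Lift 4: 42. −1: 41.

ω^2·2 + ω·2 + 2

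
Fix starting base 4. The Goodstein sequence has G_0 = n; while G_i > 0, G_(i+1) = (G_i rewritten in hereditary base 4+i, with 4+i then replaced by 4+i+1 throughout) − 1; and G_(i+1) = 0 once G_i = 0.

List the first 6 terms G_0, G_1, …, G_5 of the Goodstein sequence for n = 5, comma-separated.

5, 5, 5, 4, 3, 2

G_0=5  [base 4] 4 + 1  →[4↦5]→  5 + 1 = 6  −1 ⇒ G_1=5
G_1=5  [base 5] 5  →[5↦6]→  6 = 6  −1 ⇒ G_2=5
G_2=5  [base 6] 5  →[6↦7]→  5 = 5  −1 ⇒ G_3=4
G_3=4  [base 7] 4  →[7↦8]→  4 = 4  −1 ⇒ G_4=3
G_4=3  [base 8] 3  →[8↦9]→  3 = 3  −1 ⇒ G_5=2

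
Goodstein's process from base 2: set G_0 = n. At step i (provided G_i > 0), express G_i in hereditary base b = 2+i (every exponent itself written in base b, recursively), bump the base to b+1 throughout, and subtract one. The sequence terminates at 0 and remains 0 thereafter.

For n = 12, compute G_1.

(0) 12|_2 = 2^(2 + 1) + 2^2 ↦ 3^(3 + 1) + 3^3|_3 = 108 ⇒ 107
(1) 107|_3 = 3^(3 + 1) + 2·3^2 + 2·3 + 2 ↦ 4^(4 + 1) + 2·4^2 + 2·4 + 2|_4 = 1066 ⇒ 1065

107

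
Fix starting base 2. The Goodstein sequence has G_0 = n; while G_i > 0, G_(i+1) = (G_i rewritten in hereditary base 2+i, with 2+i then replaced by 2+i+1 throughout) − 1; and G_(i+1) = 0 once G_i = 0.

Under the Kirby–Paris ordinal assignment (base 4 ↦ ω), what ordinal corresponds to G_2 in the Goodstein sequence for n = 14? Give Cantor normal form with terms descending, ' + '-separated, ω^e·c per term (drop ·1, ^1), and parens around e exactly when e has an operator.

ω^(ω + 1) + ω^ω + 1

14 —HB2→ 2^(2 + 1) + 2^2 + 2 —bump→ 3^(3 + 1) + 3^3 + 3 = 111 —(−1)→ 110
110 —HB3→ 3^(3 + 1) + 3^3 + 2 —bump→ 4^(4 + 1) + 4^4 + 2 = 1282 —(−1)→ 1281
1281 —HB4→ 4^(4 + 1) + 4^4 + 1 —bump→ 5^(5 + 1) + 5^5 + 1 = 18751 —(−1)→ 18750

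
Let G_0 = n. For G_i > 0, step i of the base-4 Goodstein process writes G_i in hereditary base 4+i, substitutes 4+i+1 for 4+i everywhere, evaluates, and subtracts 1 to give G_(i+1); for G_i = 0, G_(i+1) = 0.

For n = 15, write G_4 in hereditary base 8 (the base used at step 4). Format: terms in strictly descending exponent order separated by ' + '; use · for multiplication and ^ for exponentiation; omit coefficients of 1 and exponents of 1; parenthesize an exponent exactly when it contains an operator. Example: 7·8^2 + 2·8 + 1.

2·8 + 7

G_0 = 15. HB_4(15) = 3·4 + 3. Bump = 18. G_1 = 17.
G_1 = 17. HB_5(17) = 3·5 + 2. Bump = 20. G_2 = 19.
G_2 = 19. HB_6(19) = 3·6 + 1. Bump = 22. G_3 = 21.
G_3 = 21. HB_7(21) = 3·7. Bump = 24. G_4 = 23.
G_4 = 23. HB_8(23) = 2·8 + 7. Bump = 25. G_5 = 24.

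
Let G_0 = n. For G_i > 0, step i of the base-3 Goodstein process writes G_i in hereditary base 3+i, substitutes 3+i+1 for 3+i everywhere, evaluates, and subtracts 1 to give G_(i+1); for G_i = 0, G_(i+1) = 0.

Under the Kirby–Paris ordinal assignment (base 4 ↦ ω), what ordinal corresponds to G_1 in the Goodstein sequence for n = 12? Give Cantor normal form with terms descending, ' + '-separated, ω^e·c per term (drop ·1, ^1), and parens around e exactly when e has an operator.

ω^2 + 3

G_0 = 12. HB_3(12) = 3^2 + 3. Bump = 20. G_1 = 19.
G_1 = 19. HB_4(19) = 4^2 + 3. Bump = 28. G_2 = 27.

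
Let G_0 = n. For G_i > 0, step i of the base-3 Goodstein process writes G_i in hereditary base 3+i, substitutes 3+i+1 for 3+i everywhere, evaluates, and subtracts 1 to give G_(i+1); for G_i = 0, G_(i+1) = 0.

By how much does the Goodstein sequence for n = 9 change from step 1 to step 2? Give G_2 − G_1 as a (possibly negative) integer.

2

step 0: 9 = 3^2; sub 4 for 3: 4^2; = 16; G_1 = 16−1 = 15
step 1: 15 = 3·4 + 3; sub 5 for 4: 3·5 + 3; = 18; G_2 = 18−1 = 17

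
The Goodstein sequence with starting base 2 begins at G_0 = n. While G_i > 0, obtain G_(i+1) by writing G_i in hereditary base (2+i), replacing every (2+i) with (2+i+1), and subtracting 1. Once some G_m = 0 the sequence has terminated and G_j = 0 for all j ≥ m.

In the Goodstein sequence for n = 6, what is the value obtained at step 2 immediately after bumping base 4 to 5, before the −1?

i=0: 6 = 2^2 + 2 (b=2); 2→3: 3^3 + 3 = 30; 30−1 = 29
i=1: 29 = 3^3 + 2 (b=3); 3→4: 4^4 + 2 = 258; 258−1 = 257

3126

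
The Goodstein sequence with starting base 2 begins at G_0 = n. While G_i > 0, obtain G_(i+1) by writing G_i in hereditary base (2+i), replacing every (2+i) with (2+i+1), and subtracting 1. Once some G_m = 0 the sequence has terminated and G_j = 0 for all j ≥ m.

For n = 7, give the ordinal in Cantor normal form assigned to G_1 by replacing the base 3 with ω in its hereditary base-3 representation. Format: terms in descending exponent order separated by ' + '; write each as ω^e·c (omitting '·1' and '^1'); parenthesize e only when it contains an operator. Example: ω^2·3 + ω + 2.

(0) 7|_2 = 2^2 + 2 + 1 ↦ 3^3 + 3 + 1|_3 = 31 ⇒ 30
(1) 30|_3 = 3^3 + 3 ↦ 4^4 + 4|_4 = 260 ⇒ 259

ω^ω + ω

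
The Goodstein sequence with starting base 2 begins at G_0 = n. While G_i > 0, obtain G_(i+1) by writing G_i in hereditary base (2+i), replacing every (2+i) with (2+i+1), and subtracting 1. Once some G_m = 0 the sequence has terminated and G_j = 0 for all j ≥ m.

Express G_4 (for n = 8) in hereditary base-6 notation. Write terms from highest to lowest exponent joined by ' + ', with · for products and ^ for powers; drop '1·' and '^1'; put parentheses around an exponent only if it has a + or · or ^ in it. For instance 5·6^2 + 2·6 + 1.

2·6^6 + 2·6^2 + 6 + 5

G_0=8  [base 2] 2^(2 + 1)  →[2↦3]→  3^(3 + 1) = 81  −1 ⇒ G_1=80
G_1=80  [base 3] 2·3^3 + 2·3^2 + 2·3 + 2  →[3↦4]→  2·4^4 + 2·4^2 + 2·4 + 2 = 554  −1 ⇒ G_2=553
G_2=553  [base 4] 2·4^4 + 2·4^2 + 2·4 + 1  →[4↦5]→  2·5^5 + 2·5^2 + 2·5 + 1 = 6311  −1 ⇒ G_3=6310
G_3=6310  [base 5] 2·5^5 + 2·5^2 + 2·5  →[5↦6]→  2·6^6 + 2·6^2 + 2·6 = 93396  −1 ⇒ G_4=93395
G_4=93395  [base 6] 2·6^6 + 2·6^2 + 6 + 5  →[6↦7]→  2·7^7 + 2·7^2 + 7 + 5 = 1647196  −1 ⇒ G_5=1647195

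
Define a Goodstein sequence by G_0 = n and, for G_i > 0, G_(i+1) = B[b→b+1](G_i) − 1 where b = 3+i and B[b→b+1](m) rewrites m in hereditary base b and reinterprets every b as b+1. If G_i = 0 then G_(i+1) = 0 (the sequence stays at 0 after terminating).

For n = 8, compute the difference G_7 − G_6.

8 —HB3→ 2·3 + 2 —bump→ 2·4 + 2 = 10 —(−1)→ 9
9 —HB4→ 2·4 + 1 —bump→ 2·5 + 1 = 11 —(−1)→ 10
10 —HB5→ 2·5 —bump→ 2·6 = 12 —(−1)→ 11
11 —HB6→ 6 + 5 —bump→ 7 + 5 = 12 —(−1)→ 11
11 —HB7→ 7 + 4 —bump→ 8 + 4 = 12 —(−1)→ 11
11 —HB8→ 8 + 3 —bump→ 9 + 3 = 12 —(−1)→ 11
11 —HB9→ 9 + 2 —bump→ 10 + 2 = 12 —(−1)→ 11

0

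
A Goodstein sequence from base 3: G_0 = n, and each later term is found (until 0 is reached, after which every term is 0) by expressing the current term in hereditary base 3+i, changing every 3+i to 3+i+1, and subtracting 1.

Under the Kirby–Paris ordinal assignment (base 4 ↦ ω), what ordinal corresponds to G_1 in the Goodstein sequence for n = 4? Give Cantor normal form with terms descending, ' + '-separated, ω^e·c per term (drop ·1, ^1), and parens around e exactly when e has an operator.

G_0=4  [base 3] 3 + 1  →[3↦4]→  4 + 1 = 5  −1 ⇒ G_1=4
G_1=4  [base 4] 4  →[4↦5]→  5 = 5  −1 ⇒ G_2=4

ω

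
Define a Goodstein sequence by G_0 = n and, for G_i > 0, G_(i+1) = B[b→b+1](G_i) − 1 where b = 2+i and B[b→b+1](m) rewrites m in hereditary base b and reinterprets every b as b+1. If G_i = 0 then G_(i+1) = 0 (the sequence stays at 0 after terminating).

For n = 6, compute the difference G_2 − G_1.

i=0: 6 = 2^2 + 2 (b=2); 2→3: 3^3 + 3 = 30; 30−1 = 29
i=1: 29 = 3^3 + 2 (b=3); 3→4: 4^4 + 2 = 258; 258−1 = 257

228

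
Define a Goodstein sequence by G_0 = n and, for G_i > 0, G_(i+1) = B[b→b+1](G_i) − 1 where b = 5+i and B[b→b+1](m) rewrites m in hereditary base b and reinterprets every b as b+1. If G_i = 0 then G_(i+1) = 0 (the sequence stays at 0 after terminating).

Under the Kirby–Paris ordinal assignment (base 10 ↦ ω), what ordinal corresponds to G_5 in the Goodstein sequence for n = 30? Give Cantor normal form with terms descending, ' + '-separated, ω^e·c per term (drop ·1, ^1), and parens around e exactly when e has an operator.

(0) 30|_5 = 5^2 + 5 ↦ 6^2 + 6|_6 = 42 ⇒ 41
(1) 41|_6 = 6^2 + 5 ↦ 7^2 + 5|_7 = 54 ⇒ 53
(2) 53|_7 = 7^2 + 4 ↦ 8^2 + 4|_8 = 68 ⇒ 67
(3) 67|_8 = 8^2 + 3 ↦ 9^2 + 3|_9 = 84 ⇒ 83
(4) 83|_9 = 9^2 + 2 ↦ 10^2 + 2|_10 = 102 ⇒ 101

ω^2 + 1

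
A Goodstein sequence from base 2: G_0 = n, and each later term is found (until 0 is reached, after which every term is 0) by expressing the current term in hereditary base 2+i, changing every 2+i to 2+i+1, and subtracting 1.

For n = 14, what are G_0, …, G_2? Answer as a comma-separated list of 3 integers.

step 0: 14 = 2^(2 + 1) + 2^2 + 2; sub 3 for 2: 3^(3 + 1) + 3^3 + 3; = 111; G_1 = 111−1 = 110
step 1: 110 = 3^(3 + 1) + 3^3 + 2; sub 4 for 3: 4^(4 + 1) + 4^4 + 2; = 1282; G_2 = 1282−1 = 1281

14, 110, 1281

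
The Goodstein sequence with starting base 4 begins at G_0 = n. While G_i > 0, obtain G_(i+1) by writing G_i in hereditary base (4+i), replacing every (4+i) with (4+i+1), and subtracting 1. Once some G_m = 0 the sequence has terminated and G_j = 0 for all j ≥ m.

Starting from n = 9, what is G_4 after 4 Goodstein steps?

11

G_0 = 9. HB_4(9) = 2·4 + 1. Bump = 11. G_1 = 10.
G_1 = 10. HB_5(10) = 2·5. Bump = 12. G_2 = 11.
G_2 = 11. HB_6(11) = 6 + 5. Bump = 12. G_3 = 11.
G_3 = 11. HB_7(11) = 7 + 4. Bump = 12. G_4 = 11.
G_4 = 11. HB_8(11) = 8 + 3. Bump = 12. G_5 = 11.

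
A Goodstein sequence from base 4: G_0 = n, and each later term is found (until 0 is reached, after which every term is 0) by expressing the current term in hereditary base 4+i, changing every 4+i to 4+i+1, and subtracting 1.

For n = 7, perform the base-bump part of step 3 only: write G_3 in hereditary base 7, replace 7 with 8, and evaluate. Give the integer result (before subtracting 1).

G_0=7  [base 4] 4 + 3  →[4↦5]→  5 + 3 = 8  −1 ⇒ G_1=7
G_1=7  [base 5] 5 + 2  →[5↦6]→  6 + 2 = 8  −1 ⇒ G_2=7
G_2=7  [base 6] 6 + 1  →[6↦7]→  7 + 1 = 8  −1 ⇒ G_3=7
G_3=7  [base 7] 7  →[7↦8]→  8 = 8  −1 ⇒ G_4=7

8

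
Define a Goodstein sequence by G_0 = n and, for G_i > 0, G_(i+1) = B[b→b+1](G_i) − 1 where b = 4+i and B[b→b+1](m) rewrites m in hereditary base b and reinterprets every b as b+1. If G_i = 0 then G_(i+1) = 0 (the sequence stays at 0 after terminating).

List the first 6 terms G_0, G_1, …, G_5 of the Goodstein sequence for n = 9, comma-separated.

base 4: 9 = 2·4 + 1; at 5: 2·5 + 1 = 11; next = 10
base 5: 10 = 2·5; at 6: 2·6 = 12; next = 11
base 6: 11 = 6 + 5; at 7: 7 + 5 = 12; next = 11
base 7: 11 = 7 + 4; at 8: 8 + 4 = 12; next = 11
base 8: 11 = 8 + 3; at 9: 9 + 3 = 12; next = 11

9, 10, 11, 11, 11, 11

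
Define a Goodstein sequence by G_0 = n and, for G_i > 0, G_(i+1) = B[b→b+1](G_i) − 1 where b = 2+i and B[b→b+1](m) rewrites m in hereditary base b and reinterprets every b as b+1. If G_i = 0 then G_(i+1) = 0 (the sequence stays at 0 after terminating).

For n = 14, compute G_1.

110

G_0 = 14. HB_2(14) = 2^(2 + 1) + 2^2 + 2. Bump = 111. G_1 = 110.
G_1 = 110. HB_3(110) = 3^(3 + 1) + 3^3 + 2. Bump = 1282. G_2 = 1281.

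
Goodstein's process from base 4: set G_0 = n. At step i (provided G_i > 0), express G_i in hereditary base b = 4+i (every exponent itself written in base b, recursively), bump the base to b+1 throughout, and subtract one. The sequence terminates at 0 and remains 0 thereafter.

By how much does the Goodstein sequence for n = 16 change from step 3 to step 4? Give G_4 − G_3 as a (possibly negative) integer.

(0) 16|_4 = 4^2 ↦ 5^2|_5 = 25 ⇒ 24
(1) 24|_5 = 4·5 + 4 ↦ 4·6 + 4|_6 = 28 ⇒ 27
(2) 27|_6 = 4·6 + 3 ↦ 4·7 + 3|_7 = 31 ⇒ 30
(3) 30|_7 = 4·7 + 2 ↦ 4·8 + 2|_8 = 34 ⇒ 33

3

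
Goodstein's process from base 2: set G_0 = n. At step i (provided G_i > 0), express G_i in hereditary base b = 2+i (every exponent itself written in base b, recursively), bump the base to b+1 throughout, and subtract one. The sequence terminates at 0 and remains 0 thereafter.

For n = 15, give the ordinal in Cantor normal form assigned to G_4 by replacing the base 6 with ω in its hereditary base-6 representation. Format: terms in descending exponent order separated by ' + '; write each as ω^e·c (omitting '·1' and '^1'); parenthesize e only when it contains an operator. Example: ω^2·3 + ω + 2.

base 2: 15 = 2^(2 + 1) + 2^2 + 2 + 1; at 3: 3^(3 + 1) + 3^3 + 3 + 1 = 112; next = 111
base 3: 111 = 3^(3 + 1) + 3^3 + 3; at 4: 4^(4 + 1) + 4^4 + 4 = 1284; next = 1283
base 4: 1283 = 4^(4 + 1) + 4^4 + 3; at 5: 5^(5 + 1) + 5^5 + 3 = 18753; next = 18752
base 5: 18752 = 5^(5 + 1) + 5^5 + 2; at 6: 6^(6 + 1) + 6^6 + 2 = 326594; next = 326593
base 6: 326593 = 6^(6 + 1) + 6^6 + 1; at 7: 7^(7 + 1) + 7^7 + 1 = 6588345; next = 6588344

ω^(ω + 1) + ω^ω + 1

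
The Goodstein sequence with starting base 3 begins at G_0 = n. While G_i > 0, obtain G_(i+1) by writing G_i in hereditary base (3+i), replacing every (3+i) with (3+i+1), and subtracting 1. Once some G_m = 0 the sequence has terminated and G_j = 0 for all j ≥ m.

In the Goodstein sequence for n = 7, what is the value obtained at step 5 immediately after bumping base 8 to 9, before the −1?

G_0 = 7. HB_3(7) = 2·3 + 1. Bump = 9. G_1 = 8.
G_1 = 8. HB_4(8) = 2·4. Bump = 10. G_2 = 9.
G_2 = 9. HB_5(9) = 5 + 4. Bump = 10. G_3 = 9.
G_3 = 9. HB_6(9) = 6 + 3. Bump = 10. G_4 = 9.
G_4 = 9. HB_7(9) = 7 + 2. Bump = 10. G_5 = 9.
G_5 = 9. HB_8(9) = 8 + 1. Bump = 10. G_6 = 9.

10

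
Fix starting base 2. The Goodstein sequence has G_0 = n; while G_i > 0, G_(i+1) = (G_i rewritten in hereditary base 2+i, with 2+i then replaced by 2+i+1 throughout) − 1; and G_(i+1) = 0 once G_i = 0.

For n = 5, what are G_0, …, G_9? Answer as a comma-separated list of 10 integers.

5, 27, 255, 467, 775, 1197, 1751, 2454, 3325, 4382

(0) 5|_2 = 2^2 + 1 ↦ 3^3 + 1|_3 = 28 ⇒ 27
(1) 27|_3 = 3^3 ↦ 4^4|_4 = 256 ⇒ 255
(2) 255|_4 = 3·4^3 + 3·4^2 + 3·4 + 3 ↦ 3·5^3 + 3·5^2 + 3·5 + 3|_5 = 468 ⇒ 467
(3) 467|_5 = 3·5^3 + 3·5^2 + 3·5 + 2 ↦ 3·6^3 + 3·6^2 + 3·6 + 2|_6 = 776 ⇒ 775
(4) 775|_6 = 3·6^3 + 3·6^2 + 3·6 + 1 ↦ 3·7^3 + 3·7^2 + 3·7 + 1|_7 = 1198 ⇒ 1197
(5) 1197|_7 = 3·7^3 + 3·7^2 + 3·7 ↦ 3·8^3 + 3·8^2 + 3·8|_8 = 1752 ⇒ 1751
(6) 1751|_8 = 3·8^3 + 3·8^2 + 2·8 + 7 ↦ 3·9^3 + 3·9^2 + 2·9 + 7|_9 = 2455 ⇒ 2454
(7) 2454|_9 = 3·9^3 + 3·9^2 + 2·9 + 6 ↦ 3·10^3 + 3·10^2 + 2·10 + 6|_10 = 3326 ⇒ 3325
(8) 3325|_10 = 3·10^3 + 3·10^2 + 2·10 + 5 ↦ 3·11^3 + 3·11^2 + 2·11 + 5|_11 = 4383 ⇒ 4382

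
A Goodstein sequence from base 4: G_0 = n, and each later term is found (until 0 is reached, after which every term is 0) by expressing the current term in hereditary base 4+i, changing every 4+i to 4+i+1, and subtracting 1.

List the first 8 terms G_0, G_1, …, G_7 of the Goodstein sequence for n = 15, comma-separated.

i=0: 15 = 3·4 + 3 (b=4); 4→5: 3·5 + 3 = 18; 18−1 = 17
i=1: 17 = 3·5 + 2 (b=5); 5→6: 3·6 + 2 = 20; 20−1 = 19
i=2: 19 = 3·6 + 1 (b=6); 6→7: 3·7 + 1 = 22; 22−1 = 21
i=3: 21 = 3·7 (b=7); 7→8: 3·8 = 24; 24−1 = 23
i=4: 23 = 2·8 + 7 (b=8); 8→9: 2·9 + 7 = 25; 25−1 = 24
i=5: 24 = 2·9 + 6 (b=9); 9→10: 2·10 + 6 = 26; 26−1 = 25
i=6: 25 = 2·10 + 5 (b=10); 10→11: 2·11 + 5 = 27; 27−1 = 26

15, 17, 19, 21, 23, 24, 25, 26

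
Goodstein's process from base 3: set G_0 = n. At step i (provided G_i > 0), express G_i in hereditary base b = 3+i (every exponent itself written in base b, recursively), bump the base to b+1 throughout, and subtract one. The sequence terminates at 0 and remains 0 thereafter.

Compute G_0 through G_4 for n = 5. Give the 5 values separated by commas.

5, 5, 5, 5, 4

[0] 5 ≡ 3 + 2 (base 3). Lift 4: 6. −1: 5.
[1] 5 ≡ 4 + 1 (base 4). Lift 5: 6. −1: 5.
[2] 5 ≡ 5 (base 5). Lift 6: 6. −1: 5.
[3] 5 ≡ 5 (base 6). Lift 7: 5. −1: 4.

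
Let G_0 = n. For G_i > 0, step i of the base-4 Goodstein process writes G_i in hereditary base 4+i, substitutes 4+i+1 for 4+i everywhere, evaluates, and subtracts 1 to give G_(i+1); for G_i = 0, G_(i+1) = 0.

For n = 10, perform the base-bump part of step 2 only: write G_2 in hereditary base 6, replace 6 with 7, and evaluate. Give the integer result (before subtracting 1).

14

G_0 = 10. HB_4(10) = 2·4 + 2. Bump = 12. G_1 = 11.
G_1 = 11. HB_5(11) = 2·5 + 1. Bump = 13. G_2 = 12.
G_2 = 12. HB_6(12) = 2·6. Bump = 14. G_3 = 13.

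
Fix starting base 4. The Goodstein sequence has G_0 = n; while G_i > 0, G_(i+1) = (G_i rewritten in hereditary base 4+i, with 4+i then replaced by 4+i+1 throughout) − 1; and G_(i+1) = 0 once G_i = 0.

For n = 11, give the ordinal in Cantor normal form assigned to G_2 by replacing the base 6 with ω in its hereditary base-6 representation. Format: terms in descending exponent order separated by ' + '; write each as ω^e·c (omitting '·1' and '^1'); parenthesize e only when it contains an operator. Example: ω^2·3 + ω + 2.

ω·2 + 1

step 0: 11 = 2·4 + 3; sub 5 for 4: 2·5 + 3; = 13; G_1 = 13−1 = 12
step 1: 12 = 2·5 + 2; sub 6 for 5: 2·6 + 2; = 14; G_2 = 14−1 = 13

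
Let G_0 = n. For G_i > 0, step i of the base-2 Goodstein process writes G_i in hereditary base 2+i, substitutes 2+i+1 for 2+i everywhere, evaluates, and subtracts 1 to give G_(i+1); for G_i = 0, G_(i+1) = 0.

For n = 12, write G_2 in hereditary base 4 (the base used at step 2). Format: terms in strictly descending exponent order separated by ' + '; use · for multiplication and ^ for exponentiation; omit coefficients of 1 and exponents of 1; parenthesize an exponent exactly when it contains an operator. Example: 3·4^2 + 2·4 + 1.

4^(4 + 1) + 2·4^2 + 2·4 + 1

i=0: 12 = 2^(2 + 1) + 2^2 (b=2); 2→3: 3^(3 + 1) + 3^3 = 108; 108−1 = 107
i=1: 107 = 3^(3 + 1) + 2·3^2 + 2·3 + 2 (b=3); 3→4: 4^(4 + 1) + 2·4^2 + 2·4 + 2 = 1066; 1066−1 = 1065
i=2: 1065 = 4^(4 + 1) + 2·4^2 + 2·4 + 1 (b=4); 4→5: 5^(5 + 1) + 2·5^2 + 2·5 + 1 = 15686; 15686−1 = 15685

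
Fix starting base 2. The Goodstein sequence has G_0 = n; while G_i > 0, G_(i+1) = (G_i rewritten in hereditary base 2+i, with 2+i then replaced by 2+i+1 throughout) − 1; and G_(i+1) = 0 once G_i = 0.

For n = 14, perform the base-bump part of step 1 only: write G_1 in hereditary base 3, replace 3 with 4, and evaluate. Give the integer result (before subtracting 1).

1282

step 0: 14 = 2^(2 + 1) + 2^2 + 2; sub 3 for 2: 3^(3 + 1) + 3^3 + 3; = 111; G_1 = 111−1 = 110
step 1: 110 = 3^(3 + 1) + 3^3 + 2; sub 4 for 3: 4^(4 + 1) + 4^4 + 2; = 1282; G_2 = 1282−1 = 1281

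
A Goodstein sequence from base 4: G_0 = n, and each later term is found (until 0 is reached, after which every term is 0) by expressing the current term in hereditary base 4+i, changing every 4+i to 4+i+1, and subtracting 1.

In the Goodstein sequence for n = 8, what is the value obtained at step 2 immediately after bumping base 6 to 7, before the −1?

10

G_0=8  [base 4] 2·4  →[4↦5]→  2·5 = 10  −1 ⇒ G_1=9
G_1=9  [base 5] 5 + 4  →[5↦6]→  6 + 4 = 10  −1 ⇒ G_2=9
G_2=9  [base 6] 6 + 3  →[6↦7]→  7 + 3 = 10  −1 ⇒ G_3=9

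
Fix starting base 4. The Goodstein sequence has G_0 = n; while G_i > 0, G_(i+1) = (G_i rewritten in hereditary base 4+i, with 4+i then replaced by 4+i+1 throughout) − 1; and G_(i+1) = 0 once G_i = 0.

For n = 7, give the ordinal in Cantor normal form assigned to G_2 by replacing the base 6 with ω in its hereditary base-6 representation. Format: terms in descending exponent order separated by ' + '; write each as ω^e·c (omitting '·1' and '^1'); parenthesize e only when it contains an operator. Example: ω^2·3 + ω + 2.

ω + 1

base 4: 7 = 4 + 3; at 5: 5 + 3 = 8; next = 7
base 5: 7 = 5 + 2; at 6: 6 + 2 = 8; next = 7
base 6: 7 = 6 + 1; at 7: 7 + 1 = 8; next = 7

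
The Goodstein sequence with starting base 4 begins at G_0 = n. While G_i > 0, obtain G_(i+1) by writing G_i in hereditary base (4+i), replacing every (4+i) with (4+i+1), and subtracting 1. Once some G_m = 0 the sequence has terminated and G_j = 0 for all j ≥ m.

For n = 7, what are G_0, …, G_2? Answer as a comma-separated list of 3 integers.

i=0: 7 = 4 + 3 (b=4); 4→5: 5 + 3 = 8; 8−1 = 7
i=1: 7 = 5 + 2 (b=5); 5→6: 6 + 2 = 8; 8−1 = 7

7, 7, 7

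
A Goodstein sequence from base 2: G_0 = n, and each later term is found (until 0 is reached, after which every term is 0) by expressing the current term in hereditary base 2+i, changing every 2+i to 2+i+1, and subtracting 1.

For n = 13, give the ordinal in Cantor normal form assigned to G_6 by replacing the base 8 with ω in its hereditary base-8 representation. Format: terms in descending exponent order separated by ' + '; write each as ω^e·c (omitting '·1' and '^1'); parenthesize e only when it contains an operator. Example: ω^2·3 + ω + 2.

[0] 13 ≡ 2^(2 + 1) + 2^2 + 1 (base 2). Lift 3: 109. −1: 108.
[1] 108 ≡ 3^(3 + 1) + 3^3 (base 3). Lift 4: 1280. −1: 1279.
[2] 1279 ≡ 4^(4 + 1) + 3·4^3 + 3·4^2 + 3·4 + 3 (base 4). Lift 5: 16093. −1: 16092.
[3] 16092 ≡ 5^(5 + 1) + 3·5^3 + 3·5^2 + 3·5 + 2 (base 5). Lift 6: 280712. −1: 280711.
[4] 280711 ≡ 6^(6 + 1) + 3·6^3 + 3·6^2 + 3·6 + 1 (base 6). Lift 7: 5765999. −1: 5765998.
[5] 5765998 ≡ 7^(7 + 1) + 3·7^3 + 3·7^2 + 3·7 (base 7). Lift 8: 134219480. −1: 134219479.
[6] 134219479 ≡ 8^(8 + 1) + 3·8^3 + 3·8^2 + 2·8 + 7 (base 8). Lift 9: 3486786856. −1: 3486786855.

ω^(ω + 1) + ω^3·3 + ω^2·3 + ω·2 + 7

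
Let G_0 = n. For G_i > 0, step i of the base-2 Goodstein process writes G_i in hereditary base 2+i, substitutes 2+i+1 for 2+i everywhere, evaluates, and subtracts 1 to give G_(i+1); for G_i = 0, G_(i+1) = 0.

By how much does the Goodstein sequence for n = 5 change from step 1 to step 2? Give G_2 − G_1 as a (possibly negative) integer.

(0) 5|_2 = 2^2 + 1 ↦ 3^3 + 1|_3 = 28 ⇒ 27
(1) 27|_3 = 3^3 ↦ 4^4|_4 = 256 ⇒ 255

228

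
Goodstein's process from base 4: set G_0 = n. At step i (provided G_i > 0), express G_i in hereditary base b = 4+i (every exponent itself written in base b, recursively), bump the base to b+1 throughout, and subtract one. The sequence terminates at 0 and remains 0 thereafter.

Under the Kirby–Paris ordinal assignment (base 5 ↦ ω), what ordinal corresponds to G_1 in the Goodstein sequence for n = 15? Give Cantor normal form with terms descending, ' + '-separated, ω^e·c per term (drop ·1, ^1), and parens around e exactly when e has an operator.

15 —HB4→ 3·4 + 3 —bump→ 3·5 + 3 = 18 —(−1)→ 17
17 —HB5→ 3·5 + 2 —bump→ 3·6 + 2 = 20 —(−1)→ 19

ω·3 + 2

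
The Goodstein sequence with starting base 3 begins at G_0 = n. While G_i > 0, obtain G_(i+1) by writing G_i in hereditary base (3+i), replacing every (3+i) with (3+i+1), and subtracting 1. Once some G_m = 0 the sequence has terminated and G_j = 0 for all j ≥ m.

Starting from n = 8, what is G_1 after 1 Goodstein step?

9

i=0: 8 = 2·3 + 2 (b=3); 3→4: 2·4 + 2 = 10; 10−1 = 9
i=1: 9 = 2·4 + 1 (b=4); 4→5: 2·5 + 1 = 11; 11−1 = 10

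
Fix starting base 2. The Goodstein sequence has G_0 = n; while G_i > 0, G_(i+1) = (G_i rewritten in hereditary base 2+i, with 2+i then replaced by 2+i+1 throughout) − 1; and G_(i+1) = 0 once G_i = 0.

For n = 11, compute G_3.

15627

G_0 = 11. HB_2(11) = 2^(2 + 1) + 2 + 1. Bump = 85. G_1 = 84.
G_1 = 84. HB_3(84) = 3^(3 + 1) + 3. Bump = 1028. G_2 = 1027.
G_2 = 1027. HB_4(1027) = 4^(4 + 1) + 3. Bump = 15628. G_3 = 15627.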